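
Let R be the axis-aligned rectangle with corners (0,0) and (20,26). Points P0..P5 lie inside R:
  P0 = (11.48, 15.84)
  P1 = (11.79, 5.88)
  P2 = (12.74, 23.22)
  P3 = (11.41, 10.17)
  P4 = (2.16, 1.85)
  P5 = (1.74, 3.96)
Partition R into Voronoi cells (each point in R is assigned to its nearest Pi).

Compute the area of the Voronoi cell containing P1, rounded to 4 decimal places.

1. box [0,20]×[0,26]: [(0, 0) (20, 0) (20, 26) (0, 26)]
2. ⊥bis P1·P0 via (11.635,10.86): [(0, 10.4979) (0, 0) (20, 0) (20, 11.1204)]  |A|=216.1822
3. ⊥bis P1·P2 via (12.265,14.55): [(0, 10.4979) (0, 0) (20, 0) (20, 11.1204)]  |A|=216.1822
4. ⊥bis P1·P3 via (11.6,8.025): [(0, 6.9975) (0, 0) (20, 0) (20, 8.7691)]  |A|=157.6655
5. ⊥bis P1·P4 via (6.975,3.865): [(5.4616, 7.4813) (8.5924, 0) (20, 0) (20, 8.7691)]  |A|=106.4154
6. ⊥bis P1·P5 via (6.765,4.92): [(6.2621, 7.5522) (6.9595, 3.9021) (8.5924, 0) (20, 0) (20, 8.7691)]  |A|=104.9297
7. canonical 5-gon: [(6.2621, 7.5522) (6.9595, 3.9021) (8.5924, 0) (20, 0) (20, 8.7691)]
8. shoelace: 104.9297

Area of P1's cell: 104.9297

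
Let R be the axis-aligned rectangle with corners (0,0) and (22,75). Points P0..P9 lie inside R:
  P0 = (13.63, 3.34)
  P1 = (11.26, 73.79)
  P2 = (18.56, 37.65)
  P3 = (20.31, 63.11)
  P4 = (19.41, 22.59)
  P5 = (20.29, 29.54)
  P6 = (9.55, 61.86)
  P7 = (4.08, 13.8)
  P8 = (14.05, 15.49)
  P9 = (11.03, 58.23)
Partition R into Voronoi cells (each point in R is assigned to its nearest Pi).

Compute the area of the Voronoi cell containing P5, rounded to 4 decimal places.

1. box [0,22]×[0,75]: [(0, 0) (22, 0) (22, 75) (0, 75)]
2. ⊥bis P5·P0 via (16.96,16.44): [(0, 20.7512) (22, 15.1588) (22, 75) (0, 75)]  |A|=1254.9895
3. ⊥bis P5·P1 via (15.775,51.665): [(0, 48.4458) (0, 20.7512) (22, 15.1588) (22, 52.9353)]  |A|=720.1822
4. ⊥bis P5·P2 via (19.425,33.595): [(0, 29.4513) (0, 20.7512) (22, 15.1588) (22, 34.1443)]  |A|=304.5412
5. ⊥bis P5·P3 via (20.3,46.325): [(0, 29.4513) (0, 20.7512) (22, 15.1588) (22, 34.1443)]  |A|=304.5412
6. ⊥bis P5·P4 via (19.85,26.065): [(0, 29.4513) (0, 28.5784) (22, 25.7928) (22, 34.1443)]  |A|=101.4691
7. ⊥bis P5·P6 via (14.92,45.7): [(0, 29.4513) (0, 28.5784) (22, 25.7928) (22, 34.1443)]  |A|=101.4691
8. ⊥bis P5·P7 via (12.185,21.67): [(3.835, 30.2694) (6.2447, 27.7877) (22, 25.7928) (22, 34.1443)]  |A|=92.9992
9. ⊥bis P5·P8 via (17.17,22.515): [(3.835, 30.2694) (6.2447, 27.7877) (22, 25.7928) (22, 34.1443)]  |A|=92.9992
10. ⊥bis P5·P9 via (15.66,43.885): [(3.835, 30.2694) (6.2447, 27.7877) (22, 25.7928) (22, 34.1443)]  |A|=92.9992
11. canonical 4-gon: [(3.835, 30.2694) (6.2447, 27.7877) (22, 25.7928) (22, 34.1443)]
12. shoelace: 92.9992

Area of P5's cell: 92.9992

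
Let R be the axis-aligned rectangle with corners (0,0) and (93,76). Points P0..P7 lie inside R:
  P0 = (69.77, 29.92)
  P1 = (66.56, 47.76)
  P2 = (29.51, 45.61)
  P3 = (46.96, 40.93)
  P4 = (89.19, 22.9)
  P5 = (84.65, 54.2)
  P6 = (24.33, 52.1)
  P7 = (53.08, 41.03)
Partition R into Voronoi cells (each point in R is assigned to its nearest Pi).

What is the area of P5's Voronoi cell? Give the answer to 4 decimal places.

Area of P5's cell: 730.3049

1. box [0,93]×[0,76]: [(0, 0) (93, 0) (93, 76) (0, 76)]
2. ⊥bis P5·P0 via (77.21,42.06): [(93, 32.3831) (93, 76) (21.8294, 76)]  |A|=1552.1204
3. ⊥bis P5·P1 via (75.605,50.98): [(79.2188, 40.8289) (93, 32.3831) (93, 76) (66.6979, 76)]  |A|=763.0834
4. ⊥bis P5·P2 via (57.08,49.905): [(79.2188, 40.8289) (93, 32.3831) (93, 76) (66.6979, 76)]  |A|=763.0834
5. ⊥bis P5·P3 via (65.805,47.565): [(79.2188, 40.8289) (93, 32.3831) (93, 76) (66.6979, 76)]  |A|=763.0834
6. ⊥bis P5·P4 via (86.92,38.55): [(79.2188, 40.8289) (83.6995, 38.0829) (93, 39.4319) (93, 76) (66.6979, 76)]  |A|=730.3049
7. ⊥bis P5·P6 via (54.49,53.15): [(79.2188, 40.8289) (83.6995, 38.0829) (93, 39.4319) (93, 76) (66.6979, 76)]  |A|=730.3049
8. ⊥bis P5·P7 via (68.865,47.615): [(79.2188, 40.8289) (83.6995, 38.0829) (93, 39.4319) (93, 76) (66.6979, 76)]  |A|=730.3049
9. canonical 5-gon: [(79.2188, 40.8289) (83.6995, 38.0829) (93, 39.4319) (93, 76) (66.6979, 76)]
10. shoelace: 730.3049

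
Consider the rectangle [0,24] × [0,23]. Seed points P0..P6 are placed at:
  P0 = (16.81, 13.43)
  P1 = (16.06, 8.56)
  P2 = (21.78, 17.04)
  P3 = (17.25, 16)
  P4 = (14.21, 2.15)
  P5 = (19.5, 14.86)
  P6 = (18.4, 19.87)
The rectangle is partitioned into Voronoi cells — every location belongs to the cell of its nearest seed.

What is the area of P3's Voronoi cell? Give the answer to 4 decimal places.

1. box [0,24]×[0,23]: [(0, 0) (24, 0) (24, 23) (0, 23)]
2. ⊥bis P3·P0 via (17.03,14.715): [(0, 17.6306) (24, 13.5217) (24, 23) (0, 23)]  |A|=178.172
3. ⊥bis P3·P1 via (16.655,12.28): [(0, 17.6306) (24, 13.5217) (24, 23) (0, 23)]  |A|=178.172
4. ⊥bis P3·P2 via (19.515,16.52): [(0, 17.6306) (20.048, 14.1983) (18.0273, 23) (0, 23)]  |A|=133.158
5. ⊥bis P3·P4 via (15.73,9.075): [(0, 17.6306) (20.048, 14.1983) (18.0273, 23) (0, 23)]  |A|=133.158
6. ⊥bis P3·P5 via (18.375,15.43): [(0, 17.6306) (17.9343, 14.5602) (19.3317, 17.3183) (18.0273, 23) (0, 23)]  |A|=129.9903
7. ⊥bis P3·P6 via (17.825,17.935): [(0, 17.6306) (17.9343, 14.5602) (19.3317, 17.3183) (19.2901, 17.4996) (0.7802, 23) (0, 23)]  |A|=82.5575
8. canonical 6-gon: [(0, 17.6306) (17.9343, 14.5602) (19.3317, 17.3183) (19.2901, 17.4996) (0.7802, 23) (0, 23)]
9. shoelace: 82.5575

Area of P3's cell: 82.5575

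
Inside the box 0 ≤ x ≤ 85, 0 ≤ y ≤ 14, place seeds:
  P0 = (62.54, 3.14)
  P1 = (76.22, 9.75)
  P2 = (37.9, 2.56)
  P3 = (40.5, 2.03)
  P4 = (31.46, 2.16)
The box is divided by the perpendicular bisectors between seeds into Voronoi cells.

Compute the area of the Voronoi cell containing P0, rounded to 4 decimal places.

1. box [0,85]×[0,14]: [(0, 0) (85, 0) (85, 14) (0, 14)]
2. ⊥bis P0·P1 via (69.38,6.445): [(0, 0) (72.4941, 0) (65.7295, 14) (0, 14)]  |A|=967.5656
3. ⊥bis P0·P2 via (50.22,2.85): [(50.2871, 0) (72.4941, 0) (65.7295, 14) (49.9575, 14)]  |A|=265.8532
4. ⊥bis P0·P3 via (51.52,2.585): [(51.6502, 0) (72.4941, 0) (65.7295, 14) (50.9451, 14)]  |A|=249.3986
5. ⊥bis P0·P4 via (47,2.65): [(51.6502, 0) (72.4941, 0) (65.7295, 14) (50.9451, 14)]  |A|=249.3986
6. canonical 4-gon: [(51.6502, 0) (72.4941, 0) (65.7295, 14) (50.9451, 14)]
7. shoelace: 249.3986

Area of P0's cell: 249.3986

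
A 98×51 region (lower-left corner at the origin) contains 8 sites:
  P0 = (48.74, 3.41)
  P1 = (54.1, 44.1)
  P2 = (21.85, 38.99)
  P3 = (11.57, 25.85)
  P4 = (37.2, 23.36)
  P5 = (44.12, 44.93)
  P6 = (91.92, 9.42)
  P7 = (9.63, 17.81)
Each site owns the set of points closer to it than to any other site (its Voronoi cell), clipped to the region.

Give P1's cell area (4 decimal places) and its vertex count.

Area of P1's cell: 908.0088 (5 vertices)

1. box [0,98]×[0,51]: [(0, 0) (98, 0) (98, 51) (0, 51)]
2. ⊥bis P1·P0 via (51.42,23.755): [(0, 30.5284) (98, 17.6191) (98, 51) (0, 51)]  |A|=2638.7695
3. ⊥bis P1·P2 via (37.975,41.545): [(40.5673, 25.1846) (98, 17.6191) (98, 51) (36.4769, 51)]  |A|=1752.6991
4. ⊥bis P1·P3 via (32.835,34.975): [(40.5673, 25.1846) (98, 17.6191) (98, 51) (36.4769, 51)]  |A|=1752.6991
5. ⊥bis P1·P4 via (45.65,33.73): [(38.259, 39.7525) (59.1394, 22.7381) (98, 17.6191) (98, 51) (36.4769, 51)]  |A|=1620.2439
6. ⊥bis P1·P5 via (49.11,44.515): [(48.0504, 31.774) (59.1394, 22.7381) (98, 17.6191) (98, 51) (49.6493, 51)]  |A|=1445.6627
7. ⊥bis P1·P6 via (73.01,26.76): [(48.0504, 31.774) (59.1394, 22.7381) (68.2246, 21.5414) (95.2375, 51) (49.6493, 51)]  |A|=908.0088
8. ⊥bis P1·P7 via (31.865,30.955): [(48.0504, 31.774) (59.1394, 22.7381) (68.2246, 21.5414) (95.2375, 51) (49.6493, 51)]  |A|=908.0088
9. canonical 5-gon: [(48.0504, 31.774) (59.1394, 22.7381) (68.2246, 21.5414) (95.2375, 51) (49.6493, 51)]
10. shoelace: 908.0088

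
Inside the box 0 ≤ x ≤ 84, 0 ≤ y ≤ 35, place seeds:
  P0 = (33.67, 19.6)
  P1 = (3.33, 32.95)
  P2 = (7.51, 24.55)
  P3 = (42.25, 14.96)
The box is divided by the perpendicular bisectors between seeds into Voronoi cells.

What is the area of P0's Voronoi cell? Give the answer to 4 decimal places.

Area of P0's cell: 642.4130

1. box [0,84]×[0,35]: [(0, 0) (84, 0) (84, 35) (0, 35)]
2. ⊥bis P0·P1 via (18.5,26.275): [(6.9387, 0) (84, 0) (84, 35) (22.3391, 35)]  |A|=2427.639
3. ⊥bis P0·P2 via (20.59,22.075): [(16.413, 0) (84, 0) (84, 35) (23.0357, 35)]  |A|=2249.6489
4. ⊥bis P0·P3 via (37.96,17.28): [(16.413, 0) (28.6151, 0) (47.5428, 35) (23.0357, 35)]  |A|=642.413
5. canonical 4-gon: [(16.413, 0) (28.6151, 0) (47.5428, 35) (23.0357, 35)]
6. shoelace: 642.413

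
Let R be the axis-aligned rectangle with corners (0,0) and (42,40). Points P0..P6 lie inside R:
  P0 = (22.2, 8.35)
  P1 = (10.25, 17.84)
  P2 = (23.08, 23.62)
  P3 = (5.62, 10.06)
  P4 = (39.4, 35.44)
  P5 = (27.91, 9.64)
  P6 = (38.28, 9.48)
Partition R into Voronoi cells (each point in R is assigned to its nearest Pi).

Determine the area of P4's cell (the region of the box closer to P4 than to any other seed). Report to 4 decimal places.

1. box [0,42]×[0,40]: [(0, 0) (42, 0) (42, 40) (0, 40)]
2. ⊥bis P4·P0 via (30.8,21.895): [(42, 14.7839) (42, 40) (2.2846, 40)]  |A|=500.7337
3. ⊥bis P4·P1 via (24.825,26.64): [(25.7565, 25.0972) (42, 14.7839) (42, 40) (16.7586, 40)]  |A|=392.8826
4. ⊥bis P4·P2 via (31.24,29.53): [(41.8521, 14.8778) (42, 14.7839) (42, 40) (23.6569, 40)]  |A|=232.274
5. ⊥bis P4·P3 via (22.51,22.75): [(41.8521, 14.8778) (42, 14.7839) (42, 40) (23.6569, 40)]  |A|=232.274
6. ⊥bis P4·P5 via (33.655,22.54): [(37.5632, 20.7995) (42, 18.8236) (42, 40) (23.6569, 40)]  |A|=223.0758
7. ⊥bis P4·P6 via (38.84,22.46): [(36.2806, 22.5704) (42, 22.3237) (42, 40) (23.6569, 40)]  |A|=210.405
8. canonical 4-gon: [(36.2806, 22.5704) (42, 22.3237) (42, 40) (23.6569, 40)]
9. shoelace: 210.405

Area of P4's cell: 210.4050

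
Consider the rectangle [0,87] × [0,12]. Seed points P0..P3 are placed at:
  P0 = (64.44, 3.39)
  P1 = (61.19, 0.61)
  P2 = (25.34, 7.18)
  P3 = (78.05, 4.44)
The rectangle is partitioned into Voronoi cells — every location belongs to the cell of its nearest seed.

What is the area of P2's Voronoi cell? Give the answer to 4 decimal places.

1. box [0,87]×[0,12]: [(0, 0) (87, 0) (87, 12) (0, 12)]
2. ⊥bis P2·P0 via (44.89,5.285): [(0, 0) (44.3777, 0) (45.5409, 12) (0, 12)]  |A|=539.5117
3. ⊥bis P2·P1 via (43.265,3.895): [(0, 0) (42.5512, 0) (44.7504, 12) (0, 12)]  |A|=523.8092
4. ⊥bis P2·P3 via (51.695,5.81): [(0, 0) (42.5512, 0) (44.7504, 12) (0, 12)]  |A|=523.8092
5. canonical 4-gon: [(0, 0) (42.5512, 0) (44.7504, 12) (0, 12)]
6. shoelace: 523.8092

Area of P2's cell: 523.8092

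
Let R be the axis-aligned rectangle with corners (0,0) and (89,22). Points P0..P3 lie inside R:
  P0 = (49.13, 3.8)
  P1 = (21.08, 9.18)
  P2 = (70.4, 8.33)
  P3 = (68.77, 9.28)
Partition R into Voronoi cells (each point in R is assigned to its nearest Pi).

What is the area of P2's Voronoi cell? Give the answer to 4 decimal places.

Area of P2's cell: 398.9855

1. box [0,89]×[0,22]: [(0, 0) (89, 0) (89, 22) (0, 22)]
2. ⊥bis P2·P0 via (59.765,6.065): [(61.0567, 0) (89, 0) (89, 22) (56.3712, 22)]  |A|=666.2928
3. ⊥bis P2·P1 via (45.74,8.755): [(61.0567, 0) (89, 0) (89, 22) (56.3712, 22)]  |A|=666.2928
4. ⊥bis P2·P3 via (69.585,8.805): [(64.4533, 0) (89, 0) (89, 22) (77.2753, 22)]  |A|=398.9855
5. canonical 4-gon: [(64.4533, 0) (89, 0) (89, 22) (77.2753, 22)]
6. shoelace: 398.9855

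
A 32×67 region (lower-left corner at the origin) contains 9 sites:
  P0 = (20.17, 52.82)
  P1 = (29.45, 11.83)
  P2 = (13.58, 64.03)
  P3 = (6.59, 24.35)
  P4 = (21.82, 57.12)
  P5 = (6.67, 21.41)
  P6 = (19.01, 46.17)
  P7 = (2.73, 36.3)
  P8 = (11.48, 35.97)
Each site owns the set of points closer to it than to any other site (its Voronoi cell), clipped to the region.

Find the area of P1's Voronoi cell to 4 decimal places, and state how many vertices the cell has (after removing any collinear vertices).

Area of P1's cell: 427.8257 (6 vertices)

1. box [0,32]×[0,67]: [(0, 0) (32, 0) (32, 67) (0, 67)]
2. ⊥bis P1·P0 via (24.81,32.325): [(0, 26.7081) (0, 0) (32, 0) (32, 33.9528)]  |A|=970.5742
3. ⊥bis P1·P2 via (21.515,37.93): [(0, 26.7081) (0, 0) (32, 0) (32, 33.9528)]  |A|=970.5742
4. ⊥bis P1·P3 via (18.02,18.09): [(25.9587, 32.5851) (8.1124, 0) (32, 0) (32, 33.9528)]  |A|=491.7487
5. ⊥bis P1·P4 via (25.635,34.475): [(25.9587, 32.5851) (8.1124, 0) (32, 0) (32, 33.9528)]  |A|=491.7487
6. ⊥bis P1·P5 via (18.06,16.62): [(25.9587, 32.5851) (20.8554, 23.2671) (11.0706, 0) (32, 0) (32, 33.9528)]  |A|=457.3353
7. ⊥bis P1·P6 via (24.23,29): [(23.9483, 28.9144) (20.8554, 23.2671) (11.0706, 0) (32, 0) (32, 31.3622)]  |A|=437.193
8. ⊥bis P1·P7 via (16.09,24.065): [(23.9483, 28.9144) (20.8554, 23.2671) (11.0706, 0) (32, 0) (32, 31.3622)]  |A|=437.193
9. ⊥bis P1·P8 via (20.465,23.9): [(29.4465, 30.5859) (21.7093, 24.8263) (20.8554, 23.2671) (11.0706, 0) (32, 0) (32, 31.3622)]  |A|=427.8257
10. canonical 6-gon: [(29.4465, 30.5859) (21.7093, 24.8263) (20.8554, 23.2671) (11.0706, 0) (32, 0) (32, 31.3622)]
11. shoelace: 427.8257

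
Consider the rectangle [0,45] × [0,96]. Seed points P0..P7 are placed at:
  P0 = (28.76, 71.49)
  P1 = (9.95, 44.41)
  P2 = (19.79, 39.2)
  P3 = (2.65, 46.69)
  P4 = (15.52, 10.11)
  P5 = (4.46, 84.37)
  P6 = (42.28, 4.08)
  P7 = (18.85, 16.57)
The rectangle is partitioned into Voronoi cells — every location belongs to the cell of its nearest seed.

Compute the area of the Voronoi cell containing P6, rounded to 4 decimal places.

1. box [0,45]×[0,96]: [(0, 0) (45, 0) (45, 96) (0, 96)]
2. ⊥bis P6·P0 via (35.52,37.785): [(0, 30.661) (0, 0) (45, 0) (45, 39.6863)]  |A|=1582.8147
3. ⊥bis P6·P1 via (26.115,24.245): [(0, 3.3103) (0, 0) (45, 0) (45, 39.3839)]  |A|=960.6188
4. ⊥bis P6·P2 via (31.035,21.64): [(0, 1.7659) (0, 0) (45, 0) (45, 30.5828)]  |A|=727.8476
5. ⊥bis P6·P3 via (22.465,25.385): [(0, 1.7659) (0, 0) (45, 0) (45, 30.5828)]  |A|=727.8476
6. ⊥bis P6·P4 via (28.9,7.095): [(32.3702, 22.495) (27.3012, 0) (45, 0) (45, 30.5828)]  |A|=392.1949
7. ⊥bis P6·P5 via (23.37,44.225): [(32.3702, 22.495) (27.3012, 0) (45, 0) (45, 30.5828)]  |A|=392.1949
8. ⊥bis P6·P7 via (30.565,10.325): [(39.4794, 27.0476) (28.9416, 7.2797) (27.3012, 0) (45, 0) (45, 30.5828)]  |A|=345.9144
9. canonical 5-gon: [(39.4794, 27.0476) (28.9416, 7.2797) (27.3012, 0) (45, 0) (45, 30.5828)]
10. shoelace: 345.9144

Area of P6's cell: 345.9144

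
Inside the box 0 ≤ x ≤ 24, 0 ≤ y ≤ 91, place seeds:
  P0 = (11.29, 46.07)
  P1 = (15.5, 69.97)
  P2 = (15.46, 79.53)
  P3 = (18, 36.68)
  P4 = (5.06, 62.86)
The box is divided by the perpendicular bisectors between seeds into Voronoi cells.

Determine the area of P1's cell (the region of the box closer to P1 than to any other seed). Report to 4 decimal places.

1. box [0,24]×[0,91]: [(0, 0) (24, 0) (24, 91) (0, 91)]
2. ⊥bis P1·P0 via (13.395,58.02): [(0, 60.3795) (24, 56.1519) (24, 91) (0, 91)]  |A|=785.6225
3. ⊥bis P1·P2 via (15.48,74.75): [(0, 74.6852) (0, 60.3795) (24, 56.1519) (24, 74.7856)]  |A|=395.273
4. ⊥bis P1·P3 via (16.75,53.325): [(0, 74.6852) (0, 60.3795) (24, 56.1519) (24, 74.7856)]  |A|=395.273
5. ⊥bis P1·P4 via (10.28,66.415): [(4.6345, 74.7046) (16.352, 57.4991) (24, 56.1519) (24, 74.7856)]  |A|=238.3266
6. canonical 4-gon: [(4.6345, 74.7046) (16.352, 57.4991) (24, 56.1519) (24, 74.7856)]
7. shoelace: 238.3266

Area of P1's cell: 238.3266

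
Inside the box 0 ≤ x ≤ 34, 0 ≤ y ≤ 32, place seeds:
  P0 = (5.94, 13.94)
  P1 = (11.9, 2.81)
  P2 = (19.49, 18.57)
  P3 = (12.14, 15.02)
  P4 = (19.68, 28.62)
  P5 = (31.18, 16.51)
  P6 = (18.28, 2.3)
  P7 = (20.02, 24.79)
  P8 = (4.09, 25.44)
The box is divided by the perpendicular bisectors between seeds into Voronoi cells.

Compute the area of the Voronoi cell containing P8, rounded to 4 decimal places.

Area of P8's cell: 138.0352

1. box [0,34]×[0,32]: [(0, 0) (34, 0) (34, 32) (0, 32)]
2. ⊥bis P8·P0 via (5.015,19.69): [(0, 18.8832) (34, 24.3528) (34, 32) (0, 32)]  |A|=352.9873
3. ⊥bis P8·P1 via (7.995,14.125): [(0, 18.8832) (34, 24.3528) (34, 32) (0, 32)]  |A|=352.9873
4. ⊥bis P8·P2 via (11.79,22.005): [(0, 18.8832) (11.2012, 20.6852) (16.2488, 32) (0, 32)]  |A|=165.3881
5. ⊥bis P8·P3 via (8.115,20.23): [(0, 18.8832) (8.0475, 20.1778) (12.5144, 23.6287) (16.2488, 32) (0, 32)]  |A|=161.0796
6. ⊥bis P8·P4 via (11.885,27.03): [(0, 18.8832) (8.0475, 20.1778) (12.5144, 23.6287) (12.5586, 23.7278) (10.8712, 32) (0, 32)]  |A|=138.8375
7. ⊥bis P8·P5 via (17.635,20.975): [(0, 18.8832) (8.0475, 20.1778) (12.5144, 23.6287) (12.5586, 23.7278) (10.8712, 32) (0, 32)]  |A|=138.8375
8. ⊥bis P8·P6 via (11.185,13.87): [(0, 18.8832) (8.0475, 20.1778) (12.5144, 23.6287) (12.5586, 23.7278) (10.8712, 32) (0, 32)]  |A|=138.8375
9. ⊥bis P8·P7 via (12.055,25.115): [(0, 18.8832) (8.0475, 20.1778) (11.9774, 23.2139) (12.0918, 26.0163) (10.8712, 32) (0, 32)]  |A|=138.0352
10. canonical 6-gon: [(0, 18.8832) (8.0475, 20.1778) (11.9774, 23.2139) (12.0918, 26.0163) (10.8712, 32) (0, 32)]
11. shoelace: 138.0352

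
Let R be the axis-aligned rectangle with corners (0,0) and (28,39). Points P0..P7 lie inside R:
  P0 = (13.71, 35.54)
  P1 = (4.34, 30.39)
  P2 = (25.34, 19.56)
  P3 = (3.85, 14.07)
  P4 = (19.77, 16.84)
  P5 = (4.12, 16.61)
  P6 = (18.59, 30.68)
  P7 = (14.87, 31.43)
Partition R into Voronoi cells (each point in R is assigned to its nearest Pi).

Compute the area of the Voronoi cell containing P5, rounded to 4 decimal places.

Area of P5's cell: 98.5667

1. box [0,28]×[0,39]: [(0, 0) (28, 0) (28, 39) (0, 39)]
2. ⊥bis P5·P0 via (8.915,26.075): [(0, 30.5914) (0, 0) (28, 0) (28, 16.4065)]  |A|=657.9698
3. ⊥bis P5·P1 via (4.23,23.5): [(14.3157, 23.339) (0, 23.5675) (0, 0) (28, 0) (28, 16.4065)]  |A|=607.6942
4. ⊥bis P5·P2 via (14.73,18.085): [(13.9989, 23.344) (0, 23.5675) (0, 0) (17.2442, 0)]  |A|=366.234
5. ⊥bis P5·P3 via (3.985,15.34): [(15.2785, 14.1395) (13.9989, 23.344) (0, 23.5675) (0, 15.7636)]  |A|=123.8998
6. ⊥bis P5·P4 via (11.945,16.725): [(11.9778, 14.4904) (11.8472, 23.3784) (0, 23.5675) (0, 15.7636)]  |A|=99.3739
7. ⊥bis P5·P6 via (11.355,23.645): [(11.9778, 14.4904) (11.8508, 23.1351) (11.6106, 23.3822) (0, 23.5675) (0, 15.7636)]  |A|=99.3452
8. ⊥bis P5·P7 via (9.495,24.02): [(11.9778, 14.4904) (11.863, 22.3023) (10.3465, 23.4023) (0, 23.5675) (0, 15.7636)]  |A|=98.5667
9. canonical 5-gon: [(11.9778, 14.4904) (11.863, 22.3023) (10.3465, 23.4023) (0, 23.5675) (0, 15.7636)]
10. shoelace: 98.5667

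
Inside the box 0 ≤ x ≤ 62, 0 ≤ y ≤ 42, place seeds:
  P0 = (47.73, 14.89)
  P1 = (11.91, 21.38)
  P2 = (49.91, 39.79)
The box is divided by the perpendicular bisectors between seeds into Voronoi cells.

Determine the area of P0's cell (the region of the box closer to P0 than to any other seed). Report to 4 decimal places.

1. box [0,62]×[0,42]: [(0, 0) (62, 0) (62, 42) (0, 42)]
2. ⊥bis P0·P1 via (29.82,18.135): [(26.5342, 0) (62, 0) (62, 42) (34.1439, 42)]  |A|=1329.7582
3. ⊥bis P0·P2 via (48.82,27.34): [(31.7584, 28.8337) (26.5342, 0) (62, 0) (62, 26.1861)]  |A|=907.2595
4. canonical 4-gon: [(31.7584, 28.8337) (26.5342, 0) (62, 0) (62, 26.1861)]
5. shoelace: 907.2595

Area of P0's cell: 907.2595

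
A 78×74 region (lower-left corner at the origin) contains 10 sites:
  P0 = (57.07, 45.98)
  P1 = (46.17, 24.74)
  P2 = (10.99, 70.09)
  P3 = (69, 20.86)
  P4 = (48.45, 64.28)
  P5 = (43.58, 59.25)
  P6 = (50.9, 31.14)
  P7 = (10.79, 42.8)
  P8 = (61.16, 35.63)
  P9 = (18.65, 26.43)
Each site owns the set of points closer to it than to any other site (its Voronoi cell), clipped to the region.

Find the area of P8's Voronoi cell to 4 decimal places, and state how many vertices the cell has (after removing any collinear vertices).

Area of P8's cell: 311.5801 (4 vertices)

1. box [0,78]×[0,74]: [(0, 0) (78, 0) (78, 74) (0, 74)]
2. ⊥bis P8·P0 via (59.115,40.805): [(0, 17.4446) (0, 0) (78, 0) (78, 48.2678)]  |A|=2562.7816
3. ⊥bis P8·P1 via (53.665,30.185): [(48.8862, 36.7629) (75.5939, 0) (78, 0) (78, 48.2678)]  |A|=746.855
4. ⊥bis P8·P2 via (36.075,52.86): [(48.8862, 36.7629) (75.5939, 0) (78, 0) (78, 48.2678)]  |A|=746.855
5. ⊥bis P8·P3 via (65.08,28.245): [(48.8862, 36.7629) (57.859, 24.412) (78, 35.103) (78, 48.2678)]  |A|=363.981
6. ⊥bis P8·P4 via (54.805,49.955): [(48.8862, 36.7629) (57.859, 24.412) (78, 35.103) (78, 48.2678)]  |A|=363.981
7. ⊥bis P8·P5 via (52.37,47.44): [(48.8862, 36.7629) (57.859, 24.412) (78, 35.103) (78, 48.2678)]  |A|=363.981
8. ⊥bis P8·P6 via (56.03,33.385): [(53.7164, 38.6717) (59.5613, 25.3157) (78, 35.103) (78, 48.2678)]  |A|=311.5801
9. ⊥bis P8·P7 via (35.975,39.215): [(53.7164, 38.6717) (59.5613, 25.3157) (78, 35.103) (78, 48.2678)]  |A|=311.5801
10. ⊥bis P8·P9 via (39.905,31.03): [(53.7164, 38.6717) (59.5613, 25.3157) (78, 35.103) (78, 48.2678)]  |A|=311.5801
11. canonical 4-gon: [(53.7164, 38.6717) (59.5613, 25.3157) (78, 35.103) (78, 48.2678)]
12. shoelace: 311.5801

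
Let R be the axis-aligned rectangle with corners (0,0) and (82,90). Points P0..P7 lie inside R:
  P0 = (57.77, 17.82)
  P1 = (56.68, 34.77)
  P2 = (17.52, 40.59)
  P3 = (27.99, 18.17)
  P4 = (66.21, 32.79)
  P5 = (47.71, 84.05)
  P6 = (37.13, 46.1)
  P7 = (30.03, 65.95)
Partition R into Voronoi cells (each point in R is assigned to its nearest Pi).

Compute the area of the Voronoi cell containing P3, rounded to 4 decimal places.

Area of P3's cell: 1164.9725

1. box [0,82]×[0,90]: [(0, 0) (82, 0) (82, 90) (0, 90)]
2. ⊥bis P3·P0 via (42.88,17.995): [(0, 0) (42.6685, 0) (43.7263, 90) (0, 90)]  |A|=3887.7647
3. ⊥bis P3·P1 via (42.335,26.47): [(0, 0) (42.6685, 0) (42.9668, 25.3781) (5.5766, 90) (0, 90)]  |A|=2655.1134
4. ⊥bis P3·P2 via (22.755,29.38): [(0, 18.7536) (0, 0) (42.6685, 0) (42.9668, 25.3781) (36.8443, 35.9596)]  |A|=1191.9189
5. ⊥bis P3·P4 via (47.1,25.48): [(0, 18.7536) (0, 0) (42.6685, 0) (42.9668, 25.3781) (36.8443, 35.9596)]  |A|=1191.9189
6. ⊥bis P3·P5 via (37.85,51.11): [(0, 18.7536) (0, 0) (42.6685, 0) (42.9668, 25.3781) (36.8443, 35.9596)]  |A|=1191.9189
7. ⊥bis P3·P6 via (32.56,32.135): [(30.2636, 32.8865) (0, 18.7536) (0, 0) (42.6685, 0) (42.9668, 25.3781) (40.5748, 29.5122)]  |A|=1164.9725
8. ⊥bis P3·P7 via (29.01,42.06): [(30.2636, 32.8865) (0, 18.7536) (0, 0) (42.6685, 0) (42.9668, 25.3781) (40.5748, 29.5122)]  |A|=1164.9725
9. canonical 6-gon: [(30.2636, 32.8865) (0, 18.7536) (0, 0) (42.6685, 0) (42.9668, 25.3781) (40.5748, 29.5122)]
10. shoelace: 1164.9725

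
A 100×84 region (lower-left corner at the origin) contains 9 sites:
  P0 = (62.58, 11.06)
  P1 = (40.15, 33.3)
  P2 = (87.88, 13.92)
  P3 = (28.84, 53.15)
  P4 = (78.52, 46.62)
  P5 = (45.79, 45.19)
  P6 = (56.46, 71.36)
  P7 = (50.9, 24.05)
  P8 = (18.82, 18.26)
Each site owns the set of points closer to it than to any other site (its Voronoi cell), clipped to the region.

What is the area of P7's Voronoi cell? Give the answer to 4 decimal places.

1. box [0,100]×[0,84]: [(0, 0) (100, 0) (100, 84) (0, 84)]
2. ⊥bis P7·P0 via (56.74,17.555): [(0, 0) (37.2161, 0) (100, 56.4524) (100, 84) (0, 84)]  |A|=6627.8494
3. ⊥bis P7·P1 via (45.525,28.675): [(20.8512, 0) (37.2161, 0) (100, 56.4524) (100, 84) (93.1302, 84)]  |A|=1840.6308
4. ⊥bis P7·P2 via (69.39,18.985): [(84.4299, 73.8888) (20.8512, 0) (37.2161, 0) (73.0043, 32.1791)]  |A|=1167.117
5. ⊥bis P7·P3 via (39.87,38.6): [(83.9082, 71.9843) (80.6955, 69.5488) (20.8512, 0) (37.2161, 0) (73.0043, 32.1791)]  |A|=1164.6929
6. ⊥bis P7·P4 via (64.71,35.335): [(58.1565, 43.3548) (20.8512, 0) (37.2161, 0) (69.7096, 29.2167)]  |A|=753.221
7. ⊥bis P7·P5 via (48.345,34.62): [(62.4986, 38.0412) (51.2433, 35.3206) (20.8512, 0) (37.2161, 0) (69.7096, 29.2167)]  |A|=717.4112
8. ⊥bis P7·P6 via (53.68,47.705): [(62.4986, 38.0412) (51.2433, 35.3206) (20.8512, 0) (37.2161, 0) (69.7096, 29.2167)]  |A|=717.4112
9. ⊥bis P7·P8 via (34.86,21.155): [(62.4986, 38.0412) (51.2433, 35.3206) (35.5872, 17.1257) (38.474, 1.1311) (69.7096, 29.2167)]  |A|=565.5879
10. canonical 5-gon: [(62.4986, 38.0412) (51.2433, 35.3206) (35.5872, 17.1257) (38.474, 1.1311) (69.7096, 29.2167)]
11. shoelace: 565.5879

Area of P7's cell: 565.5879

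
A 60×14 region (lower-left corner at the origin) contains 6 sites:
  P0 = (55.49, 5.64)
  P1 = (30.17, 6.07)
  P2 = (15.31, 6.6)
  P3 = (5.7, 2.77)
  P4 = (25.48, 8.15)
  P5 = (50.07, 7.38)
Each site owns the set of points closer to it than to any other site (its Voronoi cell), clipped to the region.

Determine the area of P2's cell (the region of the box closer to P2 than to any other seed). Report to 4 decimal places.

1. box [0,60]×[0,14]: [(0, 0) (60, 0) (60, 14) (0, 14)]
2. ⊥bis P2·P0 via (35.4,6.12): [(0, 0) (35.2538, 0) (35.5883, 14) (0, 14)]  |A|=495.8944
3. ⊥bis P2·P1 via (22.74,6.335): [(0, 0) (22.5141, 0) (23.0134, 14) (0, 14)]  |A|=318.6921
4. ⊥bis P2·P3 via (10.505,4.685): [(12.3722, 0) (22.5141, 0) (23.0134, 14) (6.7926, 14)]  |A|=184.5388
5. ⊥bis P2·P4 via (20.395,7.375): [(12.3722, 0) (21.519, 0) (19.3853, 14) (6.7926, 14)]  |A|=152.1769
6. ⊥bis P2·P5 via (32.69,6.99): [(12.3722, 0) (21.519, 0) (19.3853, 14) (6.7926, 14)]  |A|=152.1769
7. canonical 4-gon: [(12.3722, 0) (21.519, 0) (19.3853, 14) (6.7926, 14)]
8. shoelace: 152.1769

Area of P2's cell: 152.1769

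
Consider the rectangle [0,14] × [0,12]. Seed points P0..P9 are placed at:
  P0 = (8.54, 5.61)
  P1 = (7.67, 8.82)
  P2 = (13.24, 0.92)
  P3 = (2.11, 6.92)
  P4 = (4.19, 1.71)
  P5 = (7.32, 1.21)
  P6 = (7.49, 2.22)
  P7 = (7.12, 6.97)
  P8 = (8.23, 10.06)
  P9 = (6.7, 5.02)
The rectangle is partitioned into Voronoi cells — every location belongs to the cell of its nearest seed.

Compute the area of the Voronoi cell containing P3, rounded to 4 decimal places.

Area of P3's cell: 34.4629

1. box [0,14]×[0,12]: [(0, 0) (14, 0) (14, 12) (0, 12)]
2. ⊥bis P3·P0 via (5.325,6.265): [(0, 0) (4.0486, 0) (6.4934, 12) (0, 12)]  |A|=63.2521
3. ⊥bis P3·P1 via (4.89,7.87): [(0, 0) (4.0486, 0) (5.3674, 6.473) (3.4787, 12) (0, 12)]  |A|=54.9209
4. ⊥bis P3·P2 via (7.675,3.92): [(0, 0) (4.0486, 0) (5.3674, 6.473) (3.4787, 12) (0, 12)]  |A|=54.9209
5. ⊥bis P3·P4 via (3.15,4.315): [(0, 3.0574) (5.0851, 5.0876) (5.3674, 6.473) (3.4787, 12) (0, 12)]  |A|=36.8485
6. ⊥bis P3·P5 via (4.715,4.065): [(0, 3.0574) (5.0851, 5.0876) (5.3674, 6.473) (3.4787, 12) (0, 12)]  |A|=36.8485
7. ⊥bis P3·P6 via (4.8,4.57): [(0, 3.0574) (5.0851, 5.0876) (5.3674, 6.473) (3.4787, 12) (0, 12)]  |A|=36.8485
8. ⊥bis P3·P7 via (4.615,6.945): [(0, 3.0574) (4.6353, 4.908) (4.5972, 8.7268) (3.4787, 12) (0, 12)]  |A|=35.1347
9. ⊥bis P3·P8 via (5.17,8.49): [(0, 3.0574) (4.6353, 4.908) (4.5972, 8.7268) (3.6972, 11.3606) (3.3691, 12) (0, 12)]  |A|=35.0996
10. ⊥bis P3·P9 via (4.405,5.97): [(0, 3.0574) (3.8328, 4.5876) (4.6196, 6.4883) (4.5972, 8.7268) (3.6972, 11.3606) (3.3691, 12) (0, 12)]  |A|=34.4629
11. canonical 7-gon: [(0, 3.0574) (3.8328, 4.5876) (4.6196, 6.4883) (4.5972, 8.7268) (3.6972, 11.3606) (3.3691, 12) (0, 12)]
12. shoelace: 34.4629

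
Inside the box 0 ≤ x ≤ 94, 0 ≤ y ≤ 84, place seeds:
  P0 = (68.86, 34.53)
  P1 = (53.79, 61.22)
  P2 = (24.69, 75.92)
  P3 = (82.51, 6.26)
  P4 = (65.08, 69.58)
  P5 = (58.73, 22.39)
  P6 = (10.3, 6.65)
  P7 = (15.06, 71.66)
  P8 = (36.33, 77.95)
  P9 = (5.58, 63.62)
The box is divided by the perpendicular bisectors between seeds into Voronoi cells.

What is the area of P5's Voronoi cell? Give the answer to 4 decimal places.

1. box [0,94]×[0,84]: [(0, 0) (94, 0) (94, 84) (0, 84)]
2. ⊥bis P5·P0 via (63.795,28.46): [(0, 81.6926) (0, 0) (94, 0) (94, 3.256)]  |A|=3992.5822
3. ⊥bis P5·P1 via (56.26,41.805): [(48.921, 40.8713) (0, 34.6475) (0, 0) (94, 0) (94, 3.256)]  |A|=2841.8369
4. ⊥bis P5·P2 via (41.71,49.155): [(48.921, 40.8713) (23.622, 37.6528) (0, 22.6314) (0, 0) (94, 0) (94, 3.256)]  |A|=2699.9143
5. ⊥bis P5·P3 via (70.62,14.325): [(74.2757, 19.7145) (48.921, 40.8713) (23.622, 37.6528) (0, 22.6314) (0, 0) (60.9033, 0)]  |A|=2341.5605
6. ⊥bis P5·P4 via (61.905,45.985): [(74.2757, 19.7145) (48.921, 40.8713) (23.622, 37.6528) (0, 22.6314) (0, 0) (60.9033, 0)]  |A|=2341.5605
7. ⊥bis P5·P6 via (34.515,14.52): [(74.2757, 19.7145) (48.921, 40.8713) (26.8627, 38.065) (39.2341, 0) (60.9033, 0)]  |A|=1271.3959
8. ⊥bis P5·P7 via (36.895,47.025): [(74.2757, 19.7145) (48.921, 40.8713) (26.8627, 38.065) (39.2341, 0) (60.9033, 0)]  |A|=1271.3959
9. ⊥bis P5·P8 via (47.53,50.17): [(74.2757, 19.7145) (48.921, 40.8713) (26.8627, 38.065) (39.2341, 0) (60.9033, 0)]  |A|=1271.3959
10. ⊥bis P5·P9 via (32.155,43.005): [(74.2757, 19.7145) (48.921, 40.8713) (28.4828, 38.2712) (27.2939, 36.7385) (39.2341, 0) (60.9033, 0)]  |A|=1270.2769
11. canonical 6-gon: [(74.2757, 19.7145) (48.921, 40.8713) (28.4828, 38.2712) (27.2939, 36.7385) (39.2341, 0) (60.9033, 0)]
12. shoelace: 1270.2769

Area of P5's cell: 1270.2769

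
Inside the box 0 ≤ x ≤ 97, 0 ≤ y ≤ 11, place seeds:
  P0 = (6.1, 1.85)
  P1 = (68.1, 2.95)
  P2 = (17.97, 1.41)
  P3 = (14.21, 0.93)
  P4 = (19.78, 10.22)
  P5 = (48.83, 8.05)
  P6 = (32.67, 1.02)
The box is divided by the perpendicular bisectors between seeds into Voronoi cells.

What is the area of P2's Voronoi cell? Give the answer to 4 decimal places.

1. box [0,97]×[0,11]: [(0, 0) (97, 0) (97, 11) (0, 11)]
2. ⊥bis P2·P0 via (12.035,1.63): [(11.9746, 0) (97, 0) (97, 11) (12.3823, 11)]  |A|=933.037
3. ⊥bis P2·P1 via (43.035,2.18): [(11.9746, 0) (43.102, 0) (42.764, 11) (12.3823, 11)]  |A|=338.3001
4. ⊥bis P2·P3 via (16.09,1.17): [(16.2394, 0) (43.102, 0) (42.764, 11) (14.8351, 11)]  |A|=301.3535
5. ⊥bis P2·P4 via (18.875,5.815): [(15.406, 6.5277) (16.2394, 0) (43.102, 0) (43.0761, 0.8429)]  |A|=99.2638
6. ⊥bis P2·P5 via (33.4,4.73): [(33.8275, 2.743) (15.406, 6.5277) (16.2394, 0) (34.4177, 0)]  |A|=83.4799
7. ⊥bis P2·P6 via (25.32,1.215): [(25.4064, 4.4731) (15.406, 6.5277) (16.2394, 0) (25.2878, 0)]  |A|=52.021
8. canonical 4-gon: [(25.4064, 4.4731) (15.406, 6.5277) (16.2394, 0) (25.2878, 0)]
9. shoelace: 52.021

Area of P2's cell: 52.0210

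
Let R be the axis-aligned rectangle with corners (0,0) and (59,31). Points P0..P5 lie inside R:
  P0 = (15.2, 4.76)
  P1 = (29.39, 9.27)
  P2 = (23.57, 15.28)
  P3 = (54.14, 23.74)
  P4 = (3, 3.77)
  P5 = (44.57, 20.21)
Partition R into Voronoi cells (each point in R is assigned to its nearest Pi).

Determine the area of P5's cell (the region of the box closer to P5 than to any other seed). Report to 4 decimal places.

1. box [0,59]×[0,31]: [(0, 0) (59, 0) (59, 31) (0, 31)]
2. ⊥bis P5·P0 via (29.885,12.485): [(36.4527, 0) (59, 0) (59, 31) (20.1452, 31)]  |A|=951.732
3. ⊥bis P5·P1 via (36.98,14.74): [(47.6029, 0) (59, 0) (59, 31) (25.2617, 31)]  |A|=699.5993
4. ⊥bis P5·P2 via (34.07,17.745): [(33.7104, 19.2768) (47.6029, 0) (59, 0) (59, 31) (30.9582, 31)]  |A|=666.2083
5. ⊥bis P5·P3 via (49.355,21.975): [(33.7104, 19.2768) (47.6029, 0) (57.4607, 0) (46.026, 31) (30.9582, 31)]  |A|=441.253
6. ⊥bis P5·P4 via (23.785,11.99): [(33.7104, 19.2768) (47.6029, 0) (57.4607, 0) (46.026, 31) (30.9582, 31)]  |A|=441.253
7. canonical 5-gon: [(33.7104, 19.2768) (47.6029, 0) (57.4607, 0) (46.026, 31) (30.9582, 31)]
8. shoelace: 441.253

Area of P5's cell: 441.2530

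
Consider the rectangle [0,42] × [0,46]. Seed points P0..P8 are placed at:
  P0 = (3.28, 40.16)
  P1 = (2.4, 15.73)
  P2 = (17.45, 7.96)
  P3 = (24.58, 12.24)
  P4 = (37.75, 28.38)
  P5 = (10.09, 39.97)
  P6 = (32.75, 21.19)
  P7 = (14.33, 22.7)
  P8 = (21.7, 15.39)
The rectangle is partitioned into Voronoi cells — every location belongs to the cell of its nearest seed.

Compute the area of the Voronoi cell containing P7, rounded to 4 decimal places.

1. box [0,42]×[0,46]: [(0, 0) (42, 0) (42, 46) (0, 46)]
2. ⊥bis P7·P0 via (8.805,31.43): [(0, 25.8575) (0, 0) (42, 0) (42, 46) (31.8269, 46)]  |A|=1611.4637
3. ⊥bis P7·P1 via (8.365,19.215): [(3.2737, 27.9294) (19.5912, 0) (42, 0) (42, 46) (31.8269, 46)]  |A|=1295.5538
4. ⊥bis P7·P2 via (15.89,15.33): [(3.2737, 27.9294) (11.2131, 14.3401) (42, 20.8567) (42, 46) (31.8269, 46)]  |A|=813.8263
5. ⊥bis P7·P3 via (19.455,17.47): [(3.2737, 27.9294) (11.2131, 14.3401) (17.6517, 15.7029) (42, 39.5624) (42, 46) (31.8269, 46)]  |A|=586.1003
6. ⊥bis P7·P4 via (26.04,25.54): [(22.5082, 40.1024) (3.2737, 27.9294) (11.2131, 14.3401) (17.6517, 15.7029) (26.3569, 24.2333)]  |A|=339.7424
7. ⊥bis P7·P5 via (12.21,31.335): [(23.9363, 34.214) (6.4016, 29.909) (3.2737, 27.9294) (11.2131, 14.3401) (17.6517, 15.7029) (26.3569, 24.2333)]  |A|=285.0422
8. ⊥bis P7·P6 via (23.54,21.945): [(24.3918, 32.3359) (23.9363, 34.214) (6.4016, 29.909) (3.2737, 27.9294) (11.2131, 14.3401) (17.6517, 15.7029) (23.4979, 21.4318)]  |A|=270.707
9. ⊥bis P7·P8 via (18.015,19.045): [(23.7786, 24.8559) (24.3918, 32.3359) (23.9363, 34.214) (6.4016, 29.909) (3.2737, 27.9294) (11.2131, 14.3401) (13.9158, 14.9121)]  |A|=246.8268
10. canonical 7-gon: [(23.7786, 24.8559) (24.3918, 32.3359) (23.9363, 34.214) (6.4016, 29.909) (3.2737, 27.9294) (11.2131, 14.3401) (13.9158, 14.9121)]
11. shoelace: 246.8268

Area of P7's cell: 246.8268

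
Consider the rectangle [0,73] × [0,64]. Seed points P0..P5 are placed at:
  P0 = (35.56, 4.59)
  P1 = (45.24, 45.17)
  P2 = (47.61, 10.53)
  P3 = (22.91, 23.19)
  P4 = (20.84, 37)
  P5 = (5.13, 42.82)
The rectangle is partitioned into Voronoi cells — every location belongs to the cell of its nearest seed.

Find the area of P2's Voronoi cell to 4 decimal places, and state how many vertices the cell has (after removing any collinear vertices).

1. box [0,73]×[0,64]: [(0, 0) (73, 0) (73, 64) (0, 64)]
2. ⊥bis P2·P0 via (41.585,7.56): [(45.3117, 0) (73, 0) (73, 64) (13.7631, 64)]  |A|=2781.6065
3. ⊥bis P2·P1 via (46.425,27.85): [(32.0674, 26.8677) (45.3117, 0) (73, 0) (73, 29.6682)]  |A|=979.1597
4. ⊥bis P2·P3 via (35.26,16.86): [(40.6919, 27.4578) (36.1473, 18.5911) (45.3117, 0) (73, 0) (73, 29.6682)]  |A|=942.2651
5. ⊥bis P2·P4 via (34.225,23.765): [(40.6919, 27.4578) (36.1473, 18.5911) (45.3117, 0) (73, 0) (73, 29.6682)]  |A|=942.2651
6. ⊥bis P2·P5 via (26.37,26.675): [(40.6919, 27.4578) (36.1473, 18.5911) (45.3117, 0) (73, 0) (73, 29.6682)]  |A|=942.2651
7. canonical 5-gon: [(40.6919, 27.4578) (36.1473, 18.5911) (45.3117, 0) (73, 0) (73, 29.6682)]
8. shoelace: 942.2651

Area of P2's cell: 942.2651 (5 vertices)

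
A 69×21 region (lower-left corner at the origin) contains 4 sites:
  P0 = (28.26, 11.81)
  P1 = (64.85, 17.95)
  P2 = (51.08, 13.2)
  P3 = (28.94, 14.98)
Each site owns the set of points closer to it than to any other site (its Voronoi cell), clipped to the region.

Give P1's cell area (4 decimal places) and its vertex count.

Area of P1's cell: 194.9717 (4 vertices)

1. box [0,69]×[0,21]: [(0, 0) (69, 0) (69, 21) (0, 21)]
2. ⊥bis P1·P0 via (46.555,14.88): [(49.0519, 0) (69, 0) (69, 21) (45.528, 21)]  |A|=455.9103
3. ⊥bis P1·P2 via (57.965,15.575): [(63.3376, 0) (69, 0) (69, 21) (56.0936, 21)]  |A|=194.9717
4. ⊥bis P1·P3 via (46.895,16.465): [(63.3376, 0) (69, 0) (69, 21) (56.0936, 21)]  |A|=194.9717
5. canonical 4-gon: [(63.3376, 0) (69, 0) (69, 21) (56.0936, 21)]
6. shoelace: 194.9717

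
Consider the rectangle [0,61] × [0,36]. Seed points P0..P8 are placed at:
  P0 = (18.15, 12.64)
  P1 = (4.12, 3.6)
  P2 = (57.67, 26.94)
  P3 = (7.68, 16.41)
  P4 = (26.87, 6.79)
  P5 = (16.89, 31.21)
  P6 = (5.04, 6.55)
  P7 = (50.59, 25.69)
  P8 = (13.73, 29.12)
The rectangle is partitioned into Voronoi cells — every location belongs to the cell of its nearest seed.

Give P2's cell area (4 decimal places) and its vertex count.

Area of P2's cell: 194.4704 (4 vertices)

1. box [0,61]×[0,36]: [(0, 0) (61, 0) (61, 36) (0, 36)]
2. ⊥bis P2·P0 via (37.91,19.79): [(45.0709, 0) (61, 0) (61, 36) (32.0445, 36)]  |A|=807.9229
3. ⊥bis P2·P1 via (30.895,15.27): [(45.0709, 0) (61, 0) (61, 36) (32.0445, 36)]  |A|=807.9229
4. ⊥bis P2·P3 via (32.675,21.675): [(45.0709, 0) (61, 0) (61, 36) (32.0445, 36)]  |A|=807.9229
5. ⊥bis P2·P4 via (42.27,16.865): [(34.8824, 28.1572) (53.3034, 0) (61, 0) (61, 36) (32.0445, 36)]  |A|=692.0195
6. ⊥bis P2·P5 via (37.28,29.075): [(36.8664, 25.1246) (53.3034, 0) (61, 0) (61, 36) (38.0051, 36)]  |A|=656.131
7. ⊥bis P2·P6 via (31.355,16.745): [(36.8664, 25.1246) (53.3034, 0) (61, 0) (61, 36) (38.0051, 36)]  |A|=656.131
8. ⊥bis P2·P7 via (54.13,26.315): [(58.776, 0) (61, 0) (61, 36) (52.4201, 36)]  |A|=194.4704
9. ⊥bis P2·P8 via (35.7,28.03): [(58.776, 0) (61, 0) (61, 36) (52.4201, 36)]  |A|=194.4704
10. canonical 4-gon: [(58.776, 0) (61, 0) (61, 36) (52.4201, 36)]
11. shoelace: 194.4704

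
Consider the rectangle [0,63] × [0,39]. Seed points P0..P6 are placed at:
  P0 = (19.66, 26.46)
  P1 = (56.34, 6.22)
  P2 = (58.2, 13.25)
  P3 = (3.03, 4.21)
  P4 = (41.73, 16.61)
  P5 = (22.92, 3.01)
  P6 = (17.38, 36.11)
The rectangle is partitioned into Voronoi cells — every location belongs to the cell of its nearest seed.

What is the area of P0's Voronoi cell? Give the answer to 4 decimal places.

Area of P0's cell: 461.1910

1. box [0,63]×[0,39]: [(0, 0) (63, 0) (63, 39) (0, 39)]
2. ⊥bis P0·P1 via (38,16.34): [(0, 0) (28.9836, 0) (50.5038, 39) (0, 39)]  |A|=1550.0038
3. ⊥bis P0·P2 via (38.93,19.855): [(0, 0) (28.9836, 0) (37.2746, 15.0254) (45.4922, 39) (0, 39)]  |A|=1489.928
4. ⊥bis P0·P3 via (11.345,15.335): [(0, 23.8144) (29.8242, 1.5234) (37.2746, 15.0254) (45.4922, 39) (0, 39)]  |A|=1112.7286
5. ⊥bis P0·P4 via (30.695,21.535): [(0, 23.8144) (23.7799, 6.041) (38.4898, 39) (0, 39)]  |A|=814.8483
6. ⊥bis P0·P5 via (21.29,14.735): [(0, 23.8144) (13.5815, 13.6634) (28.0815, 15.6791) (38.4898, 39) (0, 39)]  |A|=749.3072
7. ⊥bis P0·P6 via (18.52,31.285): [(0, 26.9093) (0, 23.8144) (13.5815, 13.6634) (28.0815, 15.6791) (36.9946, 35.65)]  |A|=461.191
8. canonical 5-gon: [(0, 26.9093) (0, 23.8144) (13.5815, 13.6634) (28.0815, 15.6791) (36.9946, 35.65)]
9. shoelace: 461.191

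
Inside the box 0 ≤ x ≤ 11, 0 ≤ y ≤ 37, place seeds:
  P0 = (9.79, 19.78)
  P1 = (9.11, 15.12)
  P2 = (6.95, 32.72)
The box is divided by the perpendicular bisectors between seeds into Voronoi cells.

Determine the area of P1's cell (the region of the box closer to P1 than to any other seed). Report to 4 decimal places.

1. box [0,11]×[0,37]: [(0, 0) (11, 0) (11, 37) (0, 37)]
2. ⊥bis P1·P0 via (9.45,17.45): [(0, 18.829) (0, 0) (11, 0) (11, 17.2238)]  |A|=198.2903
3. ⊥bis P1·P2 via (8.03,23.92): [(0, 18.829) (0, 0) (11, 0) (11, 17.2238)]  |A|=198.2903
4. canonical 4-gon: [(0, 18.829) (0, 0) (11, 0) (11, 17.2238)]
5. shoelace: 198.2903

Area of P1's cell: 198.2903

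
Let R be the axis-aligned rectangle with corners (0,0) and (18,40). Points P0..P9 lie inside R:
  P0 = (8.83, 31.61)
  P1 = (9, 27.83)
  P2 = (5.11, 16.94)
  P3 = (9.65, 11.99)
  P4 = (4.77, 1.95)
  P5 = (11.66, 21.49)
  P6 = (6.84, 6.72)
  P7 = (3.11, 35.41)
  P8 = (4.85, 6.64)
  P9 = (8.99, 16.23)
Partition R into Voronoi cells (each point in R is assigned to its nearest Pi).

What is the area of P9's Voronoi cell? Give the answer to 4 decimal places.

1. box [0,18]×[0,40]: [(0, 0) (18, 0) (18, 40) (0, 40)]
2. ⊥bis P9·P0 via (8.91,23.92): [(0, 23.8273) (0, 0) (18, 0) (18, 24.0146)]  |A|=430.5769
3. ⊥bis P9·P1 via (8.995,22.03): [(0, 22.0378) (0, 0) (18, 0) (18, 22.0222)]  |A|=396.5399
4. ⊥bis P9·P2 via (7.05,16.585): [(8.0465, 22.0308) (4.0151, 0) (18, 0) (18, 22.0222)]  |A|=263.6481
5. ⊥bis P9·P3 via (9.32,14.11): [(8.0465, 22.0308) (6.5173, 13.6737) (18, 15.4611) (18, 22.0222)]  |A|=79.2673
6. ⊥bis P9·P4 via (6.88,9.09): [(8.0465, 22.0308) (6.5173, 13.6737) (18, 15.4611) (18, 22.0222)]  |A|=79.2673
7. ⊥bis P9·P5 via (10.325,18.86): [(7.7093, 20.1878) (6.5173, 13.6737) (17.2507, 15.3445)]  |A|=33.9631
8. ⊥bis P9·P6 via (7.915,11.475): [(7.7093, 20.1878) (6.5173, 13.6737) (17.2507, 15.3445)]  |A|=33.9631
9. ⊥bis P9·P7 via (6.05,25.82): [(7.7093, 20.1878) (6.5173, 13.6737) (17.2507, 15.3445)]  |A|=33.9631
10. ⊥bis P9·P8 via (6.92,11.435): [(7.7093, 20.1878) (6.5173, 13.6737) (17.2507, 15.3445)]  |A|=33.9631
11. canonical 3-gon: [(7.7093, 20.1878) (6.5173, 13.6737) (17.2507, 15.3445)]
12. shoelace: 33.9631

Area of P9's cell: 33.9631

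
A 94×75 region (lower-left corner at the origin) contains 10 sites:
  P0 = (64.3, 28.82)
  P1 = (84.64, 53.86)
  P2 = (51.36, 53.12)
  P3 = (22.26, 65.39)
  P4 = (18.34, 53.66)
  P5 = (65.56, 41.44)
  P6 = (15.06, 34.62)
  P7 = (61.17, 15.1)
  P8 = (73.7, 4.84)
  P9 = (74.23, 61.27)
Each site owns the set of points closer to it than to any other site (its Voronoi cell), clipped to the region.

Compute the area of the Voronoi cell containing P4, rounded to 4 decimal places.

1. box [0,94]×[0,75]: [(0, 0) (94, 0) (94, 75) (0, 75)]
2. ⊥bis P4·P0 via (41.32,41.24): [(0, 0) (19.031, 0) (59.5663, 75) (0, 75)]  |A|=2947.3982
3. ⊥bis P4·P1 via (51.49,53.76): [(0, 0) (19.031, 0) (51.4711, 60.022) (51.4259, 75) (0, 75)]  |A|=2886.4352
4. ⊥bis P4·P2 via (34.85,53.39): [(0, 0) (19.031, 0) (34.4432, 28.5163) (35.2034, 75) (0, 75)]  |A|=2381.1602
5. ⊥bis P4·P3 via (20.3,59.525): [(0, 66.309) (0, 0) (19.031, 0) (34.4432, 28.5163) (34.8707, 54.6557)]  |A|=1871.5344
6. ⊥bis P4·P5 via (41.95,47.55): [(0, 66.309) (0, 0) (19.031, 0) (34.4432, 28.5163) (34.8707, 54.6557)]  |A|=1871.5344
7. ⊥bis P4·P6 via (16.7,44.14): [(0, 66.309) (0, 47.0169) (34.6482, 41.0481) (34.8707, 54.6557)]  |A|=572.7673
8. ⊥bis P4·P7 via (39.755,34.38): [(0, 66.309) (0, 47.0169) (34.6482, 41.0481) (34.8707, 54.6557)]  |A|=572.7673
9. ⊥bis P4·P8 via (46.02,29.25): [(0, 66.309) (0, 47.0169) (34.6482, 41.0481) (34.8707, 54.6557)]  |A|=572.7673
10. ⊥bis P4·P9 via (46.285,57.465): [(0, 66.309) (0, 47.0169) (34.6482, 41.0481) (34.8707, 54.6557)]  |A|=572.7673
11. canonical 4-gon: [(0, 66.309) (0, 47.0169) (34.6482, 41.0481) (34.8707, 54.6557)]
12. shoelace: 572.7673

Area of P4's cell: 572.7673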